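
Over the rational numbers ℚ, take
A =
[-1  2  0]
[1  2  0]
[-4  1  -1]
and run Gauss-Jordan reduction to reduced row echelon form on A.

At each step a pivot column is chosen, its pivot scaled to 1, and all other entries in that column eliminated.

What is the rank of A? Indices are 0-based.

rank = 3

[1] R0 /= -1  ⇒  (1, -2, 0)
     R1 -= 1·R0  ⇒  (0, 4, 0)
     R2 -= -4·R0  ⇒  (0, -7, -1)
[2] R1 /= 4  ⇒  (0, 1, 0)
     R0 -= -2·R1  ⇒  (1, 0, 0)
     R2 -= -7·R1  ⇒  (0, 0, -1)
[3] R2 /= -1  ⇒  (0, 0, 1)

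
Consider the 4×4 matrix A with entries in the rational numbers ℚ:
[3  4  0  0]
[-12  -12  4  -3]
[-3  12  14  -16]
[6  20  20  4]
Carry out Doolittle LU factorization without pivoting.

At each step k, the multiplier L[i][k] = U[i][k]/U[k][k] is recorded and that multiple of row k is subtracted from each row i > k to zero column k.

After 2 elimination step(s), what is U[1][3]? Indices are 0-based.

U[1][3] = -3

Step 1: pivot at (0,0) is 3.
  row1 ← row1 − (-4)·row0  ⇒  L[1][0]=-4, U row1=(0, 4, 4, -3)
  row2 ← row2 − (-1)·row0  ⇒  L[2][0]=-1, U row2=(0, 16, 14, -16)
  row3 ← row3 − (2)·row0  ⇒  L[3][0]=2, U row3=(0, 12, 20, 4)
Step 2: pivot at (1,1) is 4.
  row2 ← row2 − (4)·row1  ⇒  L[2][1]=4, U row2=(0, 0, -2, -4)
  row3 ← row3 − (3)·row1  ⇒  L[3][1]=3, U row3=(0, 0, 8, 13)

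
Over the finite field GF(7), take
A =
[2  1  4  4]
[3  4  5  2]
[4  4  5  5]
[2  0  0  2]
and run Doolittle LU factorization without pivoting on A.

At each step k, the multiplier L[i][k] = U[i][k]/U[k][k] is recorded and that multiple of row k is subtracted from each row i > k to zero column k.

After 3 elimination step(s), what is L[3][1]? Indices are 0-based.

Step 1: pivot at (0,0) is 2.
  row1 ← row1 − (5)·row0  ⇒  L[1][0]=5, U row1=(0, 6, 6, 3)
  row2 ← row2 − (2)·row0  ⇒  L[2][0]=2, U row2=(0, 2, 4, 4)
  row3 ← row3 − (1)·row0  ⇒  L[3][0]=1, U row3=(0, 6, 3, 5)
Step 2: pivot at (1,1) is 6.
  row2 ← row2 − (5)·row1  ⇒  L[2][1]=5, U row2=(0, 0, 2, 3)
  row3 ← row3 − (1)·row1  ⇒  L[3][1]=1, U row3=(0, 0, 4, 2)
Step 3: pivot at (2,2) is 2.
  row3 ← row3 − (2)·row2  ⇒  L[3][2]=2, U row3=(0, 0, 0, 3)

L[3][1] = 1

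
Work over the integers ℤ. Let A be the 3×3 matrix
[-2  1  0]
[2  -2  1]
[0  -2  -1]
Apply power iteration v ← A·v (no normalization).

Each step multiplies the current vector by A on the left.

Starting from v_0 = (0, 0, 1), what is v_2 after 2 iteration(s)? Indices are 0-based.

v_2 = (1, -3, -1)

v_0 = (0, 0, 1).
v_1 = A·v_0 = (0, 1, -1).
v_2 = A·v_1 = (1, -3, -1).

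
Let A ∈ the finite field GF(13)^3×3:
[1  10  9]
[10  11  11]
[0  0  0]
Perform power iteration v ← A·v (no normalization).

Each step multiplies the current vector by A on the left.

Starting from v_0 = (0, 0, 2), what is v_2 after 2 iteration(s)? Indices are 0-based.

v_2 = (4, 6, 0)

v_0 = (0, 0, 2).
v_1 = A·v_0 = (5, 9, 0).
v_2 = A·v_1 = (4, 6, 0).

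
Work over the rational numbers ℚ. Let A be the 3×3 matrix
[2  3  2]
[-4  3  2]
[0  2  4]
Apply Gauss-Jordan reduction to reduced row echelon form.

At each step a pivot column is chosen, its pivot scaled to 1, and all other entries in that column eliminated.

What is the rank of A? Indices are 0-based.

[1] R0 /= 2  ⇒  (1, 3/2, 1)
     R1 -= -4·R0  ⇒  (0, 9, 6)
[2] R1 /= 9  ⇒  (0, 1, 2/3)
     R0 -= 3/2·R1  ⇒  (1, 0, 0)
     R2 -= 2·R1  ⇒  (0, 0, 8/3)
[3] R2 /= 8/3  ⇒  (0, 0, 1)
     R1 -= 2/3·R2  ⇒  (0, 1, 0)

rank = 3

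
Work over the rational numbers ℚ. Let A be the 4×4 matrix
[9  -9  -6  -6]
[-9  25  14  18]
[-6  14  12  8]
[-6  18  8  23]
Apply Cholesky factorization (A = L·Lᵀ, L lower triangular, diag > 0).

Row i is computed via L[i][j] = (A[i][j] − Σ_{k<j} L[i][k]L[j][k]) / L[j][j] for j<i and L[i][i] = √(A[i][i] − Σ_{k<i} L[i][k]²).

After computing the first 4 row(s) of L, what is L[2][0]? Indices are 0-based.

Step 1: L[0][0] = √(9) = 3.
  L[1][0] = (-9) / L[0][0] = -3.
Step 2: L[1][1] = √(16) = 4.
  L[2][0] = (-6) / L[0][0] = -2.
  L[2][1] = (8) / L[1][1] = 2.
Step 3: L[2][2] = √(4) = 2.
  L[3][0] = (-6) / L[0][0] = -2.
  L[3][1] = (12) / L[1][1] = 3.
  L[3][2] = (-2) / L[2][2] = -1.
Step 4: L[3][3] = √(9) = 3.

L[2][0] = -2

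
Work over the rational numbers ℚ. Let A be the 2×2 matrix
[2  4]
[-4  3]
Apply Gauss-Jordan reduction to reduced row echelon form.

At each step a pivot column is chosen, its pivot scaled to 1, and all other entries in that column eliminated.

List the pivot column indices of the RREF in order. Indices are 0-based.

pivot columns: 0, 1

pivot(0,0)=2: scale R0 → (1, 2)
  clear (1,0): R1 −= (-4)R0 → (0, 11)
pivot(1,1)=11: scale R1 → (0, 1)
  clear (0,1): R0 −= (2)R1 → (1, 0)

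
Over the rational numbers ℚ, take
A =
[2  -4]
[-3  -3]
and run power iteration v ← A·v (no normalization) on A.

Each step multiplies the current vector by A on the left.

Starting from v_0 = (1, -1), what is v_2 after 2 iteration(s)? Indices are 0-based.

v_2 = (12, -18)

v_0 = (1, -1).
v_1 = A·v_0 = (6, 0).
v_2 = A·v_1 = (12, -18).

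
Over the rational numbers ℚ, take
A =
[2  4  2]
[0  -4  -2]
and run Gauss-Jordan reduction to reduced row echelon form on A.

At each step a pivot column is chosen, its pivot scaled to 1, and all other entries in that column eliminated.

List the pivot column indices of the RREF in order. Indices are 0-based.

pivot columns: 0, 1

[1] R0 /= 2  ⇒  (1, 2, 1)
[2] R1 /= -4  ⇒  (0, 1, 1/2)
     R0 -= 2·R1  ⇒  (1, 0, 0)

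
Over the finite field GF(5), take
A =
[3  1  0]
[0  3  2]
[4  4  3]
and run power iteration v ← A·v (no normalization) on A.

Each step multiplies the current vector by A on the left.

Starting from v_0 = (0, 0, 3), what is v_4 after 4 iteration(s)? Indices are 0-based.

v_0 = (0, 0, 3).
v_1 = A·v_0 = (0, 1, 4).
v_2 = A·v_1 = (1, 1, 1).
v_3 = A·v_2 = (4, 0, 1).
v_4 = A·v_3 = (2, 2, 4).

v_4 = (2, 2, 4)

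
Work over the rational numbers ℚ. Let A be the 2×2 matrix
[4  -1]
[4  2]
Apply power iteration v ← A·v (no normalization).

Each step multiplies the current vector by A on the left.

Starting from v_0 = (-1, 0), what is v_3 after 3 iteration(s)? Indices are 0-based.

v_3 = (-24, -96)

v_0 = (-1, 0).
v_1 = A·v_0 = (-4, -4).
v_2 = A·v_1 = (-12, -24).
v_3 = A·v_2 = (-24, -96).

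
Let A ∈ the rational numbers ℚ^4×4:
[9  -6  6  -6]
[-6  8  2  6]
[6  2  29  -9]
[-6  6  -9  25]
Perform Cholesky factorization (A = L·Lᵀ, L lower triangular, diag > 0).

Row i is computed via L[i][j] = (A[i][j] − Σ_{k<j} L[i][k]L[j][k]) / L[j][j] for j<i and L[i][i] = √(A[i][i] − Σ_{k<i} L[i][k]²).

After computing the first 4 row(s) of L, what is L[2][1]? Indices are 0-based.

L[2][1] = 3

Step 1: L[0][0] = √(9) = 3.
  L[1][0] = (-6) / L[0][0] = -2.
Step 2: L[1][1] = √(4) = 2.
  L[2][0] = (6) / L[0][0] = 2.
  L[2][1] = (6) / L[1][1] = 3.
Step 3: L[2][2] = √(16) = 4.
  L[3][0] = (-6) / L[0][0] = -2.
  L[3][1] = (2) / L[1][1] = 1.
  L[3][2] = (-8) / L[2][2] = -2.
Step 4: L[3][3] = √(16) = 4.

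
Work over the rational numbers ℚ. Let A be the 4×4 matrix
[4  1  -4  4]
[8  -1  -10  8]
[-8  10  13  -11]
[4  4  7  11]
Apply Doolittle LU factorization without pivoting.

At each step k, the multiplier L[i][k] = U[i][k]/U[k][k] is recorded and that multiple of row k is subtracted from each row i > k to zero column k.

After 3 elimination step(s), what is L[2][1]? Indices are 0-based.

k=0: U[0][0]=4
  eliminate (1,0): mult=2, new row 1: (0, -3, -2, 0); set L[1][0]=2
  eliminate (2,0): mult=-2, new row 2: (0, 12, 5, -3); set L[2][0]=-2
  eliminate (3,0): mult=1, new row 3: (0, 3, 11, 7); set L[3][0]=1
k=1: U[1][1]=-3
  eliminate (2,1): mult=-4, new row 2: (0, 0, -3, -3); set L[2][1]=-4
  eliminate (3,1): mult=-1, new row 3: (0, 0, 9, 7); set L[3][1]=-1
k=2: U[2][2]=-3
  eliminate (3,2): mult=-3, new row 3: (0, 0, 0, -2); set L[3][2]=-3

L[2][1] = -4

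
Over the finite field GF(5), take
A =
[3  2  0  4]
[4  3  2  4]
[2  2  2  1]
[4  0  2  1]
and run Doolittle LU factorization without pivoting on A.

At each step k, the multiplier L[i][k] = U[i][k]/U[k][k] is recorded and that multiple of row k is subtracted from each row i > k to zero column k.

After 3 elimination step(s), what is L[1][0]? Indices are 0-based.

L[1][0] = 3

k=0: U[0][0]=3
  eliminate (1,0): mult=3, new row 1: (0, 2, 2, 2); set L[1][0]=3
  eliminate (2,0): mult=4, new row 2: (0, 4, 2, 0); set L[2][0]=4
  eliminate (3,0): mult=3, new row 3: (0, 4, 2, 4); set L[3][0]=3
k=1: U[1][1]=2
  eliminate (2,1): mult=2, new row 2: (0, 0, 3, 1); set L[2][1]=2
  eliminate (3,1): mult=2, new row 3: (0, 0, 3, 0); set L[3][1]=2
k=2: U[2][2]=3
  eliminate (3,2): mult=1, new row 3: (0, 0, 0, 4); set L[3][2]=1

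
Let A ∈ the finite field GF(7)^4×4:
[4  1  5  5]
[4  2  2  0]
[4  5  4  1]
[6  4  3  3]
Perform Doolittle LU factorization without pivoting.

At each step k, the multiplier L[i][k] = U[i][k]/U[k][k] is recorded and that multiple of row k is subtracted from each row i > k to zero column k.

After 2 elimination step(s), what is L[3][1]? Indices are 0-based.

Step 1: pivot at (0,0) is 4.
  row1 ← row1 − (1)·row0  ⇒  L[1][0]=1, U row1=(0, 1, 4, 2)
  row2 ← row2 − (1)·row0  ⇒  L[2][0]=1, U row2=(0, 4, 6, 3)
  row3 ← row3 − (5)·row0  ⇒  L[3][0]=5, U row3=(0, 6, 6, 6)
Step 2: pivot at (1,1) is 1.
  row2 ← row2 − (4)·row1  ⇒  L[2][1]=4, U row2=(0, 0, 4, 2)
  row3 ← row3 − (6)·row1  ⇒  L[3][1]=6, U row3=(0, 0, 3, 1)

L[3][1] = 6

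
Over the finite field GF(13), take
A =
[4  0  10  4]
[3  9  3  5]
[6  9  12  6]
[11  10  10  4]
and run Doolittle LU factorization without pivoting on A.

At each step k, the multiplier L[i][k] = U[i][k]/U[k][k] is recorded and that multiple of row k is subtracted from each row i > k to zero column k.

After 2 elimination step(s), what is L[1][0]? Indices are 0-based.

L[1][0] = 4

k=0: U[0][0]=4
  eliminate (1,0): mult=4, new row 1: (0, 9, 2, 2); set L[1][0]=4
  eliminate (2,0): mult=8, new row 2: (0, 9, 10, 0); set L[2][0]=8
  eliminate (3,0): mult=6, new row 3: (0, 10, 2, 6); set L[3][0]=6
k=1: U[1][1]=9
  eliminate (2,1): mult=1, new row 2: (0, 0, 8, 11); set L[2][1]=1
  eliminate (3,1): mult=4, new row 3: (0, 0, 7, 11); set L[3][1]=4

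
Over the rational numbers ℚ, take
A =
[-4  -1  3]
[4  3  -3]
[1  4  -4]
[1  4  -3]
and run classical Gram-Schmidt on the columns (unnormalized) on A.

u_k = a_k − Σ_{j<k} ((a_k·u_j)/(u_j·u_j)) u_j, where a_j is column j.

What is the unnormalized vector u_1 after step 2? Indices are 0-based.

Step 1: u_0 = a_0 = (-4, 4, 1, 1).
Step 2: u_1 = a_1 − (12/17)·u_0 = (31/17, 3/17, 56/17, 56/17).

u_1 = (31/17, 3/17, 56/17, 56/17)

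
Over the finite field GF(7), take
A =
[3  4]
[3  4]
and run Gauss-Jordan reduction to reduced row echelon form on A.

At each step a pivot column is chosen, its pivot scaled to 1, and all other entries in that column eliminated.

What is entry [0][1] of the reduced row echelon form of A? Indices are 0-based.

[1] R0 /= 3  ⇒  (1, 6)
     R1 -= 3·R0  ⇒  (0, 0)
column 1 empty below row 1

M[0][1] = 6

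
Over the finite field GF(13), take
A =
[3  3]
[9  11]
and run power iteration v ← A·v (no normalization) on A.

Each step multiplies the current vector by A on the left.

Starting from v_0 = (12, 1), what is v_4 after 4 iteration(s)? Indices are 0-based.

v_0 = (12, 1).
v_1 = A·v_0 = (0, 2).
v_2 = A·v_1 = (6, 9).
v_3 = A·v_2 = (6, 10).
v_4 = A·v_3 = (9, 8).

v_4 = (9, 8)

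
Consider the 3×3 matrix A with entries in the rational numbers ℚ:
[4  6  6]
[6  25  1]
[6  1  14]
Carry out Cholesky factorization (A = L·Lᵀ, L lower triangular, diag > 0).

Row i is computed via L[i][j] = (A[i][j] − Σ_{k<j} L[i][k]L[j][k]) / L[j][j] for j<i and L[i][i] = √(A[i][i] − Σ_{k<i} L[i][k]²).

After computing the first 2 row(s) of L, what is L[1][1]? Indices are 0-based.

L[1][1] = 4

Step 1: L[0][0] = √(4) = 2.
  L[1][0] = (6) / L[0][0] = 3.
Step 2: L[1][1] = √(16) = 4.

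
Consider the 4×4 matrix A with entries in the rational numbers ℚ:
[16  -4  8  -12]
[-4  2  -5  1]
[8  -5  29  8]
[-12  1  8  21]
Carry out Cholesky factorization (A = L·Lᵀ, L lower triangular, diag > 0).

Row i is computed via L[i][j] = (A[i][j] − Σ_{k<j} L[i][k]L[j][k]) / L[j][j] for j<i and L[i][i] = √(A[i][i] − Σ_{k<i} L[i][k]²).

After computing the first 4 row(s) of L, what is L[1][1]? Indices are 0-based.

Step 1: L[0][0] = √(16) = 4.
  L[1][0] = (-4) / L[0][0] = -1.
Step 2: L[1][1] = √(1) = 1.
  L[2][0] = (8) / L[0][0] = 2.
  L[2][1] = (-3) / L[1][1] = -3.
Step 3: L[2][2] = √(16) = 4.
  L[3][0] = (-12) / L[0][0] = -3.
  L[3][1] = (-2) / L[1][1] = -2.
  L[3][2] = (8) / L[2][2] = 2.
Step 4: L[3][3] = √(4) = 2.

L[1][1] = 1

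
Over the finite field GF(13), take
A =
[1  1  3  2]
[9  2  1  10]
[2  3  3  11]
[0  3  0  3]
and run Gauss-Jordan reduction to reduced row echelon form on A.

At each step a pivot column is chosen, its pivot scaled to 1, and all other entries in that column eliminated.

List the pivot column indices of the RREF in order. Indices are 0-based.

[1] R0 /= 1  ⇒  (1, 1, 3, 2)
     R1 -= 9·R0  ⇒  (0, 6, 0, 5)
     R2 -= 2·R0  ⇒  (0, 1, 10, 7)
[2] R1 /= 6  ⇒  (0, 1, 0, 3)
     R0 -= 1·R1  ⇒  (1, 0, 3, 12)
     R2 -= 1·R1  ⇒  (0, 0, 10, 4)
     R3 -= 3·R1  ⇒  (0, 0, 0, 7)
[3] R2 /= 10  ⇒  (0, 0, 1, 3)
     R0 -= 3·R2  ⇒  (1, 0, 0, 3)
[4] R3 /= 7  ⇒  (0, 0, 0, 1)
     R0 -= 3·R3  ⇒  (1, 0, 0, 0)
     R1 -= 3·R3  ⇒  (0, 1, 0, 0)
     R2 -= 3·R3  ⇒  (0, 0, 1, 0)

pivot columns: 0, 1, 2, 3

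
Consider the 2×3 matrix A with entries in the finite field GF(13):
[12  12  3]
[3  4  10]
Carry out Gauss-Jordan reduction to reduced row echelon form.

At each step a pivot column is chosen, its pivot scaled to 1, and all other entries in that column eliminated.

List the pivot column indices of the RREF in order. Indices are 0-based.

[1] R0 /= 12  ⇒  (1, 1, 10)
     R1 -= 3·R0  ⇒  (0, 1, 6)
[2] R1 /= 1  ⇒  (0, 1, 6)
     R0 -= 1·R1  ⇒  (1, 0, 4)

pivot columns: 0, 1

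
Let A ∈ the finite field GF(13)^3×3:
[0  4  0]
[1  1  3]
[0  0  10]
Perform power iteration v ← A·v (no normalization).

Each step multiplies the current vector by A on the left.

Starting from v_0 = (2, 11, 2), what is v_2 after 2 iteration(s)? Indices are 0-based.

v_2 = (11, 6, 5)

v_0 = (2, 11, 2).
v_1 = A·v_0 = (5, 6, 7).
v_2 = A·v_1 = (11, 6, 5).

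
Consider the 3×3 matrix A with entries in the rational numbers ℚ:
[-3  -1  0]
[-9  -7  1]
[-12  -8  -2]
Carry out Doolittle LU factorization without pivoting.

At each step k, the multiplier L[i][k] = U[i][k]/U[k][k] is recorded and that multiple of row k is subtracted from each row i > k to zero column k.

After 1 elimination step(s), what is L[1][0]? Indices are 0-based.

Step 1: pivot at (0,0) is -3.
  row1 ← row1 − (3)·row0  ⇒  L[1][0]=3, U row1=(0, -4, 1)
  row2 ← row2 − (4)·row0  ⇒  L[2][0]=4, U row2=(0, -4, -2)

L[1][0] = 3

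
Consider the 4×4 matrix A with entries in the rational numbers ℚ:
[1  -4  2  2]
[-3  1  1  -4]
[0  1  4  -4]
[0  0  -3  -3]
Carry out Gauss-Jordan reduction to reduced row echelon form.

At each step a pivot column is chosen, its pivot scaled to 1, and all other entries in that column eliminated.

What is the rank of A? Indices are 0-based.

[1] R0 /= 1  ⇒  (1, -4, 2, 2)
     R1 -= -3·R0  ⇒  (0, -11, 7, 2)
[2] R1 /= -11  ⇒  (0, 1, -7/11, -2/11)
     R0 -= -4·R1  ⇒  (1, 0, -6/11, 14/11)
     R2 -= 1·R1  ⇒  (0, 0, 51/11, -42/11)
[3] R2 /= 51/11  ⇒  (0, 0, 1, -14/17)
     R0 -= -6/11·R2  ⇒  (1, 0, 0, 14/17)
     R1 -= -7/11·R2  ⇒  (0, 1, 0, -12/17)
     R3 -= -3·R2  ⇒  (0, 0, 0, -93/17)
[4] R3 /= -93/17  ⇒  (0, 0, 0, 1)
     R0 -= 14/17·R3  ⇒  (1, 0, 0, 0)
     R1 -= -12/17·R3  ⇒  (0, 1, 0, 0)
     R2 -= -14/17·R3  ⇒  (0, 0, 1, 0)

rank = 4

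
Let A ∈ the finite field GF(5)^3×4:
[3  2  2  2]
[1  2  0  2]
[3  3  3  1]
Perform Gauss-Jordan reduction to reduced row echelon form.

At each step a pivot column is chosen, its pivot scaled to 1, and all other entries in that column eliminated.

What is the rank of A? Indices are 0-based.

rank = 3

[1] R0 /= 3  ⇒  (1, 4, 4, 4)
     R1 -= 1·R0  ⇒  (0, 3, 1, 3)
     R2 -= 3·R0  ⇒  (0, 1, 1, 4)
[2] R1 /= 3  ⇒  (0, 1, 2, 1)
     R0 -= 4·R1  ⇒  (1, 0, 1, 0)
     R2 -= 1·R1  ⇒  (0, 0, 4, 3)
[3] R2 /= 4  ⇒  (0, 0, 1, 2)
     R0 -= 1·R2  ⇒  (1, 0, 0, 3)
     R1 -= 2·R2  ⇒  (0, 1, 0, 2)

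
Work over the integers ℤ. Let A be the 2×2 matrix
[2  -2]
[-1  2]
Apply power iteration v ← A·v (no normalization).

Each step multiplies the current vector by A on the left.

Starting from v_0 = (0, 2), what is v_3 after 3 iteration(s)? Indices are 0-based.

v_3 = (-56, 40)

v_0 = (0, 2).
v_1 = A·v_0 = (-4, 4).
v_2 = A·v_1 = (-16, 12).
v_3 = A·v_2 = (-56, 40).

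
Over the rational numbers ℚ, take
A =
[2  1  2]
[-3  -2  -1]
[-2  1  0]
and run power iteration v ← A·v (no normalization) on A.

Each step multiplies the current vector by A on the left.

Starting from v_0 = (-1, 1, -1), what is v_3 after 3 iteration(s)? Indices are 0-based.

v_3 = (22, -18, -2)

v_0 = (-1, 1, -1).
v_1 = A·v_0 = (-3, 2, 3).
v_2 = A·v_1 = (2, 2, 8).
v_3 = A·v_2 = (22, -18, -2).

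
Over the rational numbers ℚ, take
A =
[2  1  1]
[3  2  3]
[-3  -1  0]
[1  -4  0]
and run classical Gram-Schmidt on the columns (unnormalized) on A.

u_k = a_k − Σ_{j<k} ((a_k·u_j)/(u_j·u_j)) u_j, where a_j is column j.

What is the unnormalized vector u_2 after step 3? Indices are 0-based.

Step 1: u_0 = a_0 = (2, 3, -3, 1).
Step 2: u_1 = a_1 − (7/23)·u_0 = (9/23, 25/23, -2/23, -99/23).
Step 3: u_2 = a_2 − (11/23)·u_0 − (84/457)·u_1 = (-13/457, 624/457, 663/457, 143/457).

u_2 = (-13/457, 624/457, 663/457, 143/457)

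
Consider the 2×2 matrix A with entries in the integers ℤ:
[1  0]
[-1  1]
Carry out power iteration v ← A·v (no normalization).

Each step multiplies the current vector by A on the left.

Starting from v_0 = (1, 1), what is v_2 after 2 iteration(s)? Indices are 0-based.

v_2 = (1, -1)

v_0 = (1, 1).
v_1 = A·v_0 = (1, 0).
v_2 = A·v_1 = (1, -1).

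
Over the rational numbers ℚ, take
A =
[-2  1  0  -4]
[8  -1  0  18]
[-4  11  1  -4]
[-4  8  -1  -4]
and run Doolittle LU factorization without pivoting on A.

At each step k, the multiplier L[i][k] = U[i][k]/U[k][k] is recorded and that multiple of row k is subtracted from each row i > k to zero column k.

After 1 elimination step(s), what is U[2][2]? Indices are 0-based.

Step 1: pivot at (0,0) is -2.
  row1 ← row1 − (-4)·row0  ⇒  L[1][0]=-4, U row1=(0, 3, 0, 2)
  row2 ← row2 − (2)·row0  ⇒  L[2][0]=2, U row2=(0, 9, 1, 4)
  row3 ← row3 − (2)·row0  ⇒  L[3][0]=2, U row3=(0, 6, -1, 4)

U[2][2] = 1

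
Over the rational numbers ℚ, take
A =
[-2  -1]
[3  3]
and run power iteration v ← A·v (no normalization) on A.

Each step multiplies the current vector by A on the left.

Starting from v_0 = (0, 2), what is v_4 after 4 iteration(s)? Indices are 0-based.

v_0 = (0, 2).
v_1 = A·v_0 = (-2, 6).
v_2 = A·v_1 = (-2, 12).
v_3 = A·v_2 = (-8, 30).
v_4 = A·v_3 = (-14, 66).

v_4 = (-14, 66)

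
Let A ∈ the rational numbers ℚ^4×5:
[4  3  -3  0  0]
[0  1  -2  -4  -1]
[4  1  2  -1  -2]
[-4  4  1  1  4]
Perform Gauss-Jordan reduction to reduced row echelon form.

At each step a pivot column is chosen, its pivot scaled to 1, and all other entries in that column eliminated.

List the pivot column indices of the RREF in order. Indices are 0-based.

pivot columns: 0, 1, 2, 3

[1] R0 /= 4  ⇒  (1, 3/4, -3/4, 0, 0)
     R2 -= 4·R0  ⇒  (0, -2, 5, -1, -2)
     R3 -= -4·R0  ⇒  (0, 7, -2, 1, 4)
[2] R1 /= 1  ⇒  (0, 1, -2, -4, -1)
     R0 -= 3/4·R1  ⇒  (1, 0, 3/4, 3, 3/4)
     R2 -= -2·R1  ⇒  (0, 0, 1, -9, -4)
     R3 -= 7·R1  ⇒  (0, 0, 12, 29, 11)
[3] R2 /= 1  ⇒  (0, 0, 1, -9, -4)
     R0 -= 3/4·R2  ⇒  (1, 0, 0, 39/4, 15/4)
     R1 -= -2·R2  ⇒  (0, 1, 0, -22, -9)
     R3 -= 12·R2  ⇒  (0, 0, 0, 137, 59)
[4] R3 /= 137  ⇒  (0, 0, 0, 1, 59/137)
     R0 -= 39/4·R3  ⇒  (1, 0, 0, 0, -123/274)
     R1 -= -22·R3  ⇒  (0, 1, 0, 0, 65/137)
     R2 -= -9·R3  ⇒  (0, 0, 1, 0, -17/137)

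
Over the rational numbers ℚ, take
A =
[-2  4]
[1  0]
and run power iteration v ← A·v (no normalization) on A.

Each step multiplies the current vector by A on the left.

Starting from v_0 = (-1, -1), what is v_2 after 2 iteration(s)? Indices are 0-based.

v_2 = (0, -2)

v_0 = (-1, -1).
v_1 = A·v_0 = (-2, -1).
v_2 = A·v_1 = (0, -2).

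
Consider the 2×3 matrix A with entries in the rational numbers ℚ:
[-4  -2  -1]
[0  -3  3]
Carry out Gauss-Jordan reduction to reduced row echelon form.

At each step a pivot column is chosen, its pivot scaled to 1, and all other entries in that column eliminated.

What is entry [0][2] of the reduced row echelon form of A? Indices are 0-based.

pivot(0,0)=-4: scale R0 → (1, 1/2, 1/4)
pivot(1,1)=-3: scale R1 → (0, 1, -1)
  clear (0,1): R0 −= (1/2)R1 → (1, 0, 3/4)

M[0][2] = 3/4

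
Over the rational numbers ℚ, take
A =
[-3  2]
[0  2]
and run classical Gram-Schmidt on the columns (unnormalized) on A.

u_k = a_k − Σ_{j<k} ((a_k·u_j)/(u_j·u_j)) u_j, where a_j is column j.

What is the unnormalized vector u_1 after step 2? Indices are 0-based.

u_1 = (0, 2)

Step 1: u_0 = a_0 = (-3, 0).
Step 2: u_1 = a_1 − (-2/3)·u_0 = (0, 2).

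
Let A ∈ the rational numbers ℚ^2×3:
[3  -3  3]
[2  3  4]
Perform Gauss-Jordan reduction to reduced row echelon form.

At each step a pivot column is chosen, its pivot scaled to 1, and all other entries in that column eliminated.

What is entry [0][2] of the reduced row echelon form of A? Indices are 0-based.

pivot(0,0)=3: scale R0 → (1, -1, 1)
  clear (1,0): R1 −= (2)R0 → (0, 5, 2)
pivot(1,1)=5: scale R1 → (0, 1, 2/5)
  clear (0,1): R0 −= (-1)R1 → (1, 0, 7/5)

M[0][2] = 7/5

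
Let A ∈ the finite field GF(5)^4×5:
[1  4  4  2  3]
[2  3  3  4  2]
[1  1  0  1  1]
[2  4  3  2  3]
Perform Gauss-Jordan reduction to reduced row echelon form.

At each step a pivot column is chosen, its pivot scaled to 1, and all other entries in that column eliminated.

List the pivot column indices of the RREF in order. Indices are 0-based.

pivot(0,0)=1: scale R0 → (1, 4, 4, 2, 3)
  clear (1,0): R1 −= (2)R0 → (0, 0, 0, 0, 1)
  clear (2,0): R2 −= (1)R0 → (0, 2, 1, 4, 3)
  clear (3,0): R3 −= (2)R0 → (0, 1, 0, 3, 2)
pivot(1,1): swap R1↔R2
pivot(1,1)=2: scale R1 → (0, 1, 3, 2, 4)
  clear (0,1): R0 −= (4)R1 → (1, 0, 2, 4, 2)
  clear (3,1): R3 −= (1)R1 → (0, 0, 2, 1, 3)
pivot(2,2): swap R2↔R3
pivot(2,2)=2: scale R2 → (0, 0, 1, 3, 4)
  clear (0,2): R0 −= (2)R2 → (1, 0, 0, 3, 4)
  clear (1,2): R1 −= (3)R2 → (0, 1, 0, 3, 2)
col 3: no nonzero at/below row 3; advance.
pivot(3,4)=1: scale R3 → (0, 0, 0, 0, 1)
  clear (0,4): R0 −= (4)R3 → (1, 0, 0, 3, 0)
  clear (1,4): R1 −= (2)R3 → (0, 1, 0, 3, 0)
  clear (2,4): R2 −= (4)R3 → (0, 0, 1, 3, 0)

pivot columns: 0, 1, 2, 4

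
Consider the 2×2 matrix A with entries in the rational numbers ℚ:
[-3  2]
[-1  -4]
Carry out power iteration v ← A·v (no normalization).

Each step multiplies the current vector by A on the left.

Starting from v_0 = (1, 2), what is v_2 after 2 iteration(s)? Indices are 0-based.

v_2 = (-21, 35)

v_0 = (1, 2).
v_1 = A·v_0 = (1, -9).
v_2 = A·v_1 = (-21, 35).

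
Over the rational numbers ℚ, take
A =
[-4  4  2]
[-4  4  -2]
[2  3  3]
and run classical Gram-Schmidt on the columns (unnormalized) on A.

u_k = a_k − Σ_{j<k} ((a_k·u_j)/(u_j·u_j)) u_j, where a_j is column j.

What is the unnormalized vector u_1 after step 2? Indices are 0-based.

u_1 = (10/9, 10/9, 40/9)

Step 1: u_0 = a_0 = (-4, -4, 2).
Step 2: u_1 = a_1 − (-13/18)·u_0 = (10/9, 10/9, 40/9).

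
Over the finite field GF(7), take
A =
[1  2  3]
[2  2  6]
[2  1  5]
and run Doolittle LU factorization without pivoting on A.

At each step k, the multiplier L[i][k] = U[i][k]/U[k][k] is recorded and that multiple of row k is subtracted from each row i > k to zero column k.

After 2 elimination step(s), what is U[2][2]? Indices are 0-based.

[col 0] pivot 1
  R1 -= 2*R0 → (0, 5, 0)  (L[1][0] := 2)
  R2 -= 2*R0 → (0, 4, 6)  (L[2][0] := 2)
[col 1] pivot 5
  R2 -= 5*R1 → (0, 0, 6)  (L[2][1] := 5)

U[2][2] = 6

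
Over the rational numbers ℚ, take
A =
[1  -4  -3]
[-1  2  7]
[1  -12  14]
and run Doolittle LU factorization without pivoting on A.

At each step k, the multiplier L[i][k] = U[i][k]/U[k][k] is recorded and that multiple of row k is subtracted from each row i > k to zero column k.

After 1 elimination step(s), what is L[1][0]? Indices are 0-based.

L[1][0] = -1

[col 0] pivot 1
  R1 -= -1*R0 → (0, -2, 4)  (L[1][0] := -1)
  R2 -= 1*R0 → (0, -8, 17)  (L[2][0] := 1)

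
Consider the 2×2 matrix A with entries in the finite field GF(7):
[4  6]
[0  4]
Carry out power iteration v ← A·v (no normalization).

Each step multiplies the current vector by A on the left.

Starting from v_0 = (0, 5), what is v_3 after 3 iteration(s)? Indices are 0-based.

v_3 = (5, 5)

v_0 = (0, 5).
v_1 = A·v_0 = (2, 6).
v_2 = A·v_1 = (2, 3).
v_3 = A·v_2 = (5, 5).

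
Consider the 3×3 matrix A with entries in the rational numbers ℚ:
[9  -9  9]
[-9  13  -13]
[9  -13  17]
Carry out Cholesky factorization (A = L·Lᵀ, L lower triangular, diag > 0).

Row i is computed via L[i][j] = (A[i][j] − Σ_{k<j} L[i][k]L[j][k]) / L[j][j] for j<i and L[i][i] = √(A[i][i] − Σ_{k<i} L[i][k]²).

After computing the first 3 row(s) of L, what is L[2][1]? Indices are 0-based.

L[2][1] = -2

Step 1: L[0][0] = √(9) = 3.
  L[1][0] = (-9) / L[0][0] = -3.
Step 2: L[1][1] = √(4) = 2.
  L[2][0] = (9) / L[0][0] = 3.
  L[2][1] = (-4) / L[1][1] = -2.
Step 3: L[2][2] = √(4) = 2.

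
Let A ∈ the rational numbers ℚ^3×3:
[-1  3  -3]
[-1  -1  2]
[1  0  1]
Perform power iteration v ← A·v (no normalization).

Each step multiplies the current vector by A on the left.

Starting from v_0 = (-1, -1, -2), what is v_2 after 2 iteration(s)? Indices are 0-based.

v_2 = (-1, -8, 1)

v_0 = (-1, -1, -2).
v_1 = A·v_0 = (4, -2, -3).
v_2 = A·v_1 = (-1, -8, 1).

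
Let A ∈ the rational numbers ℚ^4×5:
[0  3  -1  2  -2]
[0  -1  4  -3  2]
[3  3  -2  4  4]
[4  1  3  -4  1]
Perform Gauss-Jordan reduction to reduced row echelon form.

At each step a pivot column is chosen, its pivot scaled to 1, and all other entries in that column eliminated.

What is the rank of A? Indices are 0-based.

rank = 4

pivot(0,0): swap R0↔R2
pivot(0,0)=3: scale R0 → (1, 1, -2/3, 4/3, 4/3)
  clear (3,0): R3 −= (4)R0 → (0, -3, 17/3, -28/3, -13/3)
pivot(1,1)=-1: scale R1 → (0, 1, -4, 3, -2)
  clear (0,1): R0 −= (1)R1 → (1, 0, 10/3, -5/3, 10/3)
  clear (2,1): R2 −= (3)R1 → (0, 0, 11, -7, 4)
  clear (3,1): R3 −= (-3)R1 → (0, 0, -19/3, -1/3, -31/3)
pivot(2,2)=11: scale R2 → (0, 0, 1, -7/11, 4/11)
  clear (0,2): R0 −= (10/3)R2 → (1, 0, 0, 5/11, 70/33)
  clear (1,2): R1 −= (-4)R2 → (0, 1, 0, 5/11, -6/11)
  clear (3,2): R3 −= (-19/3)R2 → (0, 0, 0, -48/11, -265/33)
pivot(3,3)=-48/11: scale R3 → (0, 0, 0, 1, 265/144)
  clear (0,3): R0 −= (5/11)R3 → (1, 0, 0, 0, 185/144)
  clear (1,3): R1 −= (5/11)R3 → (0, 1, 0, 0, -199/144)
  clear (2,3): R2 −= (-7/11)R3 → (0, 0, 1, 0, 221/144)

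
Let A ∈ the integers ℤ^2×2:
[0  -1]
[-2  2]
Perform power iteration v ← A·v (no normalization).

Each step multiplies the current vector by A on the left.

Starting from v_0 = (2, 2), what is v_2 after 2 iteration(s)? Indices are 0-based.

v_2 = (0, 4)

v_0 = (2, 2).
v_1 = A·v_0 = (-2, 0).
v_2 = A·v_1 = (0, 4).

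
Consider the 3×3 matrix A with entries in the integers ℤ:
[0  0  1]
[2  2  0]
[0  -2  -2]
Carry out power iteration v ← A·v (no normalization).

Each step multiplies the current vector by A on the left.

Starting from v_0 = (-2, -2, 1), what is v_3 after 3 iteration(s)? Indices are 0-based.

v_0 = (-2, -2, 1).
v_1 = A·v_0 = (1, -8, 2).
v_2 = A·v_1 = (2, -14, 12).
v_3 = A·v_2 = (12, -24, 4).

v_3 = (12, -24, 4)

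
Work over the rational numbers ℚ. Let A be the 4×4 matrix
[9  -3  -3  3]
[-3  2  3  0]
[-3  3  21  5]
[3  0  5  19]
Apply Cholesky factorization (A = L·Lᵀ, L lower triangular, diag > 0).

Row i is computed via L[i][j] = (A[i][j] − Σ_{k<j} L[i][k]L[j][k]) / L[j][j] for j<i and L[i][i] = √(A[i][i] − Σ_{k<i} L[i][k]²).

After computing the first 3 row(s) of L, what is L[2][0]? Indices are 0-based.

Step 1: L[0][0] = √(9) = 3.
  L[1][0] = (-3) / L[0][0] = -1.
Step 2: L[1][1] = √(1) = 1.
  L[2][0] = (-3) / L[0][0] = -1.
  L[2][1] = (2) / L[1][1] = 2.
Step 3: L[2][2] = √(16) = 4.

L[2][0] = -1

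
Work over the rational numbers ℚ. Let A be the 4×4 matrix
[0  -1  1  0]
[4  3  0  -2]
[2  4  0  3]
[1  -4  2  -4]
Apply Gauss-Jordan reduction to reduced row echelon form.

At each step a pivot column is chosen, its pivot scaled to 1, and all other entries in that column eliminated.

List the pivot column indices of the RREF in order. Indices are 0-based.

pivot columns: 0, 1, 2, 3

pivot(0,0): swap R0↔R1
pivot(0,0)=4: scale R0 → (1, 3/4, 0, -1/2)
  clear (2,0): R2 −= (2)R0 → (0, 5/2, 0, 4)
  clear (3,0): R3 −= (1)R0 → (0, -19/4, 2, -7/2)
pivot(1,1)=-1: scale R1 → (0, 1, -1, 0)
  clear (0,1): R0 −= (3/4)R1 → (1, 0, 3/4, -1/2)
  clear (2,1): R2 −= (5/2)R1 → (0, 0, 5/2, 4)
  clear (3,1): R3 −= (-19/4)R1 → (0, 0, -11/4, -7/2)
pivot(2,2)=5/2: scale R2 → (0, 0, 1, 8/5)
  clear (0,2): R0 −= (3/4)R2 → (1, 0, 0, -17/10)
  clear (1,2): R1 −= (-1)R2 → (0, 1, 0, 8/5)
  clear (3,2): R3 −= (-11/4)R2 → (0, 0, 0, 9/10)
pivot(3,3)=9/10: scale R3 → (0, 0, 0, 1)
  clear (0,3): R0 −= (-17/10)R3 → (1, 0, 0, 0)
  clear (1,3): R1 −= (8/5)R3 → (0, 1, 0, 0)
  clear (2,3): R2 −= (8/5)R3 → (0, 0, 1, 0)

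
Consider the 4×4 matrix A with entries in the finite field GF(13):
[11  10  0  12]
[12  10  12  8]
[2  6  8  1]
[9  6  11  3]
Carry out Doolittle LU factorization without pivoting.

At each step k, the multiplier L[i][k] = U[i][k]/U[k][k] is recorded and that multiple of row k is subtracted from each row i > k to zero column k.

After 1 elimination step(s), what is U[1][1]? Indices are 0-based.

k=0: U[0][0]=11
  eliminate (1,0): mult=7, new row 1: (0, 5, 12, 2); set L[1][0]=7
  eliminate (2,0): mult=12, new row 2: (0, 3, 8, 0); set L[2][0]=12
  eliminate (3,0): mult=2, new row 3: (0, 12, 11, 5); set L[3][0]=2

U[1][1] = 5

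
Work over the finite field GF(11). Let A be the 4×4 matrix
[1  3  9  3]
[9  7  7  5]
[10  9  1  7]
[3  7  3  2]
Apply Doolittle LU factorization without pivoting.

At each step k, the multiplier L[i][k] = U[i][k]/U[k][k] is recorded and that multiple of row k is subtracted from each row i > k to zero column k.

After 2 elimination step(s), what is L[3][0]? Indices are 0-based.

L[3][0] = 3

Step 1: pivot at (0,0) is 1.
  row1 ← row1 − (9)·row0  ⇒  L[1][0]=9, U row1=(0, 2, 3, 0)
  row2 ← row2 − (10)·row0  ⇒  L[2][0]=10, U row2=(0, 1, 10, 10)
  row3 ← row3 − (3)·row0  ⇒  L[3][0]=3, U row3=(0, 9, 9, 4)
Step 2: pivot at (1,1) is 2.
  row2 ← row2 − (6)·row1  ⇒  L[2][1]=6, U row2=(0, 0, 3, 10)
  row3 ← row3 − (10)·row1  ⇒  L[3][1]=10, U row3=(0, 0, 1, 4)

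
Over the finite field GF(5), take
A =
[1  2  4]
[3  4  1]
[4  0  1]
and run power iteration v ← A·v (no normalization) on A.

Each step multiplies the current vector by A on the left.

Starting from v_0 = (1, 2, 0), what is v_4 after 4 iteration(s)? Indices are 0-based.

v_0 = (1, 2, 0).
v_1 = A·v_0 = (0, 1, 4).
v_2 = A·v_1 = (3, 3, 4).
v_3 = A·v_2 = (0, 0, 1).
v_4 = A·v_3 = (4, 1, 1).

v_4 = (4, 1, 1)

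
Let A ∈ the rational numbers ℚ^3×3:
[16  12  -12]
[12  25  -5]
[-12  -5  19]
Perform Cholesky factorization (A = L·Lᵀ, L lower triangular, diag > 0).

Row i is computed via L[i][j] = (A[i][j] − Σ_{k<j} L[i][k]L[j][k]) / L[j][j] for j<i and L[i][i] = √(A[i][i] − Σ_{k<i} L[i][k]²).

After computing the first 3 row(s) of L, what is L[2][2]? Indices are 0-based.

Step 1: L[0][0] = √(16) = 4.
  L[1][0] = (12) / L[0][0] = 3.
Step 2: L[1][1] = √(16) = 4.
  L[2][0] = (-12) / L[0][0] = -3.
  L[2][1] = (4) / L[1][1] = 1.
Step 3: L[2][2] = √(9) = 3.

L[2][2] = 3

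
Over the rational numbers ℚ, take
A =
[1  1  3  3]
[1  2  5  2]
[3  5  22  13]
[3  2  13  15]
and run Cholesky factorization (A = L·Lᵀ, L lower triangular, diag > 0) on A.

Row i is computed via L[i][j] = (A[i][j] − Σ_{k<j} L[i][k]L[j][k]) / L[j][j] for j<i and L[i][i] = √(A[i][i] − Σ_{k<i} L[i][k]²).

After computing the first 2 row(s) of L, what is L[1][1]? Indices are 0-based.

Step 1: L[0][0] = √(1) = 1.
  L[1][0] = (1) / L[0][0] = 1.
Step 2: L[1][1] = √(1) = 1.

L[1][1] = 1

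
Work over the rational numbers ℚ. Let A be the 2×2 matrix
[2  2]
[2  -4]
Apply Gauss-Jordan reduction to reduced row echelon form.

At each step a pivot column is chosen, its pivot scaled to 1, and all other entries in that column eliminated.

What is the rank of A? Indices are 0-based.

rank = 2

pivot(0,0)=2: scale R0 → (1, 1)
  clear (1,0): R1 −= (2)R0 → (0, -6)
pivot(1,1)=-6: scale R1 → (0, 1)
  clear (0,1): R0 −= (1)R1 → (1, 0)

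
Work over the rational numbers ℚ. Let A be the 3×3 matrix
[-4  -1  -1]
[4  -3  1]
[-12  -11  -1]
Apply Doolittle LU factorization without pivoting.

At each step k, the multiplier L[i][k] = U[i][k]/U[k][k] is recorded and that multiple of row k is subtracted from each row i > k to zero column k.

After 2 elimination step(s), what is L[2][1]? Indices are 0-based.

[col 0] pivot -4
  R1 -= -1*R0 → (0, -4, 0)  (L[1][0] := -1)
  R2 -= 3*R0 → (0, -8, 2)  (L[2][0] := 3)
[col 1] pivot -4
  R2 -= 2*R1 → (0, 0, 2)  (L[2][1] := 2)

L[2][1] = 2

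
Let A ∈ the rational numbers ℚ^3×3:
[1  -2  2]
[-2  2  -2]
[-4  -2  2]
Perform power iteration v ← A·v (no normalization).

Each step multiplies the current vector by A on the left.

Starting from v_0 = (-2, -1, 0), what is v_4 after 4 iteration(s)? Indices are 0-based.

v_4 = (272, -352, -128)

v_0 = (-2, -1, 0).
v_1 = A·v_0 = (0, 2, 10).
v_2 = A·v_1 = (16, -16, 16).
v_3 = A·v_2 = (80, -96, 0).
v_4 = A·v_3 = (272, -352, -128).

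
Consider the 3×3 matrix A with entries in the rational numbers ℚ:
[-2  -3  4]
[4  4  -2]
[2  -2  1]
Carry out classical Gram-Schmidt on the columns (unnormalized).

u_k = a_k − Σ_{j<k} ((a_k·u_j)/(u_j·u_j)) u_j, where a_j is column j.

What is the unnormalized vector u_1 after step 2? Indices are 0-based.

Step 1: u_0 = a_0 = (-2, 4, 2).
Step 2: u_1 = a_1 − (3/4)·u_0 = (-3/2, 1, -7/2).

u_1 = (-3/2, 1, -7/2)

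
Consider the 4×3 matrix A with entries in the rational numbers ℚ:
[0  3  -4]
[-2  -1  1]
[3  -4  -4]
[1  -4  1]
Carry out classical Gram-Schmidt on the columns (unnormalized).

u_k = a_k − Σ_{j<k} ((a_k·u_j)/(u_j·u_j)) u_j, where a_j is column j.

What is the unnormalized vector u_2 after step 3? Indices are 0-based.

Step 1: u_0 = a_0 = (0, -2, 3, 1).
Step 2: u_1 = a_1 − (-1)·u_0 = (3, -3, -1, -3).
Step 3: u_2 = a_2 − (-13/14)·u_0 − (-1/2)·u_1 = (-5/2, -33/14, -12/7, 3/7).

u_2 = (-5/2, -33/14, -12/7, 3/7)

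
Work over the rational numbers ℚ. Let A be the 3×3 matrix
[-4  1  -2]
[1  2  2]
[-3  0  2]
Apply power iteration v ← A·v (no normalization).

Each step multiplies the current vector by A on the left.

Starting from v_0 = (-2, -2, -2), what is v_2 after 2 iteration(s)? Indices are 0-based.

v_2 = (-54, -6, -26)

v_0 = (-2, -2, -2).
v_1 = A·v_0 = (10, -10, 2).
v_2 = A·v_1 = (-54, -6, -26).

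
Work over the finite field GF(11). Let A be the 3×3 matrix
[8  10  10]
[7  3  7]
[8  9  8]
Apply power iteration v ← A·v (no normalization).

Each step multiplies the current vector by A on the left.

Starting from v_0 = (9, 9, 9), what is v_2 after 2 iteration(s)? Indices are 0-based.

v_0 = (9, 9, 9).
v_1 = A·v_0 = (10, 10, 5).
v_2 = A·v_1 = (10, 3, 1).

v_2 = (10, 3, 1)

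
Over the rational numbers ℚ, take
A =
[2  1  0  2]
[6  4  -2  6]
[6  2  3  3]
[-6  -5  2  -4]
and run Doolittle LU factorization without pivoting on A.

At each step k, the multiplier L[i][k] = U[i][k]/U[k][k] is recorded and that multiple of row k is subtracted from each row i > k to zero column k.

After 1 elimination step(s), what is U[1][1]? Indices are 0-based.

U[1][1] = 1

Step 1: pivot at (0,0) is 2.
  row1 ← row1 − (3)·row0  ⇒  L[1][0]=3, U row1=(0, 1, -2, 0)
  row2 ← row2 − (3)·row0  ⇒  L[2][0]=3, U row2=(0, -1, 3, -3)
  row3 ← row3 − (-3)·row0  ⇒  L[3][0]=-3, U row3=(0, -2, 2, 2)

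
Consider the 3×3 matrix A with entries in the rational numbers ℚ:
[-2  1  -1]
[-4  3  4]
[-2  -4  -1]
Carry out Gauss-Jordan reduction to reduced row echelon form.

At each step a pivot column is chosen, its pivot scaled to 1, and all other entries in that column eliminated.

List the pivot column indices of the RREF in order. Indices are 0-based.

pivot columns: 0, 1, 2

[1] R0 /= -2  ⇒  (1, -1/2, 1/2)
     R1 -= -4·R0  ⇒  (0, 1, 6)
     R2 -= -2·R0  ⇒  (0, -5, 0)
[2] R1 /= 1  ⇒  (0, 1, 6)
     R0 -= -1/2·R1  ⇒  (1, 0, 7/2)
     R2 -= -5·R1  ⇒  (0, 0, 30)
[3] R2 /= 30  ⇒  (0, 0, 1)
     R0 -= 7/2·R2  ⇒  (1, 0, 0)
     R1 -= 6·R2  ⇒  (0, 1, 0)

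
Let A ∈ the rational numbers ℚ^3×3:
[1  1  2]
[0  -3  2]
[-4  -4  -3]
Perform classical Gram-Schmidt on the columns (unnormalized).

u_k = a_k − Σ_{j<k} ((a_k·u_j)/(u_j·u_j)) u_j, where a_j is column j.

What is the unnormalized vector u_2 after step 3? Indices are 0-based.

u_2 = (20/17, 0, 5/17)

Step 1: u_0 = a_0 = (1, 0, -4).
Step 2: u_1 = a_1 − (1)·u_0 = (0, -3, 0).
Step 3: u_2 = a_2 − (14/17)·u_0 − (-2/3)·u_1 = (20/17, 0, 5/17).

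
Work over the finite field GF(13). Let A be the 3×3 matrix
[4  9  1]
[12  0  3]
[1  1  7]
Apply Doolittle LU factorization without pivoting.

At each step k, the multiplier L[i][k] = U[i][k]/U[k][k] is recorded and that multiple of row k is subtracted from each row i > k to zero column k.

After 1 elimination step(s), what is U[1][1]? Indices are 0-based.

U[1][1] = 12

Step 1: pivot at (0,0) is 4.
  row1 ← row1 − (3)·row0  ⇒  L[1][0]=3, U row1=(0, 12, 0)
  row2 ← row2 − (10)·row0  ⇒  L[2][0]=10, U row2=(0, 2, 10)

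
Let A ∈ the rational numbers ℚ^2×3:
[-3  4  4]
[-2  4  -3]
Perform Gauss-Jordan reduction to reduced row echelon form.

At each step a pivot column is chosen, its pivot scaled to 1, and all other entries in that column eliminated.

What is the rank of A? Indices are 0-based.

[1] R0 /= -3  ⇒  (1, -4/3, -4/3)
     R1 -= -2·R0  ⇒  (0, 4/3, -17/3)
[2] R1 /= 4/3  ⇒  (0, 1, -17/4)
     R0 -= -4/3·R1  ⇒  (1, 0, -7)

rank = 2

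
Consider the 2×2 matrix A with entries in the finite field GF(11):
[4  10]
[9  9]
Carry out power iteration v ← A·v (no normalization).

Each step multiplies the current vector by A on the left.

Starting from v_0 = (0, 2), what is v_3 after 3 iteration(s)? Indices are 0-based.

v_3 = (5, 6)

v_0 = (0, 2).
v_1 = A·v_0 = (9, 7).
v_2 = A·v_1 = (7, 1).
v_3 = A·v_2 = (5, 6).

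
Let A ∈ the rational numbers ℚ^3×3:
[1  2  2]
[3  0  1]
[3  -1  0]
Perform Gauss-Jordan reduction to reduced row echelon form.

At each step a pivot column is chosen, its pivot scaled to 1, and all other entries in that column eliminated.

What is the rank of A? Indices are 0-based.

rank = 3

pivot(0,0)=1: scale R0 → (1, 2, 2)
  clear (1,0): R1 −= (3)R0 → (0, -6, -5)
  clear (2,0): R2 −= (3)R0 → (0, -7, -6)
pivot(1,1)=-6: scale R1 → (0, 1, 5/6)
  clear (0,1): R0 −= (2)R1 → (1, 0, 1/3)
  clear (2,1): R2 −= (-7)R1 → (0, 0, -1/6)
pivot(2,2)=-1/6: scale R2 → (0, 0, 1)
  clear (0,2): R0 −= (1/3)R2 → (1, 0, 0)
  clear (1,2): R1 −= (5/6)R2 → (0, 1, 0)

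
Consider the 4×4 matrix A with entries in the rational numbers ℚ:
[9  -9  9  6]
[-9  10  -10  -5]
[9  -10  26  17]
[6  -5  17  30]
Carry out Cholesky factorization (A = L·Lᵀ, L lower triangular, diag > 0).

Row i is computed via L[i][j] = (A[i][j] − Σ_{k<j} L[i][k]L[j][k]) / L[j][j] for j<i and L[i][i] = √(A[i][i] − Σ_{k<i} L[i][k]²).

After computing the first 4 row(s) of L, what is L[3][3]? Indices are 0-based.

L[3][3] = 4

Step 1: L[0][0] = √(9) = 3.
  L[1][0] = (-9) / L[0][0] = -3.
Step 2: L[1][1] = √(1) = 1.
  L[2][0] = (9) / L[0][0] = 3.
  L[2][1] = (-1) / L[1][1] = -1.
Step 3: L[2][2] = √(16) = 4.
  L[3][0] = (6) / L[0][0] = 2.
  L[3][1] = (1) / L[1][1] = 1.
  L[3][2] = (12) / L[2][2] = 3.
Step 4: L[3][3] = √(16) = 4.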